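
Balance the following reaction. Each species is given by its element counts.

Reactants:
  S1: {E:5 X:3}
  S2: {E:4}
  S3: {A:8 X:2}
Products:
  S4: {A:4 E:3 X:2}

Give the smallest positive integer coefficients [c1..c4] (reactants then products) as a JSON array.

Coefficients: [2, 2, 3, 6]

A: 2·0+2·0+3·8 = 24 | 6·4 = 24
E: 2·5+2·4+3·0 = 18 | 6·3 = 18
X: 2·3+2·0+3·2 = 12 | 6·2 = 12
gcd(2,2,3,6) = 1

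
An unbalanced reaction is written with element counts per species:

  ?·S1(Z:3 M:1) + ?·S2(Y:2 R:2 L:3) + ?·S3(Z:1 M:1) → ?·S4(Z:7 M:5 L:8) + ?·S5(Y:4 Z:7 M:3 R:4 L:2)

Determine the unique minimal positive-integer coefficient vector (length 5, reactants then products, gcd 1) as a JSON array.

Y: 5·0+4·2+6·0 = 8 | 1·0+2·4 = 8
Z: 5·3+4·0+6·1 = 21 | 1·7+2·7 = 21
M: 5·1+4·0+6·1 = 11 | 1·5+2·3 = 11
R: 5·0+4·2+6·0 = 8 | 1·0+2·4 = 8
L: 5·0+4·3+6·0 = 12 | 1·8+2·2 = 12
gcd(5,4,6,1,2) = 1

Coefficients: [5, 4, 6, 1, 2]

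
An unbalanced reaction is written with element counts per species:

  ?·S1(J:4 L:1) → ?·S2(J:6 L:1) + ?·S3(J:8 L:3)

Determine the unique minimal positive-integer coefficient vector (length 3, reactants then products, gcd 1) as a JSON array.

J: 5·4 = 20 | 2·6+1·8 = 20
L: 5·1 = 5 | 2·1+1·3 = 5
gcd(5,2,1) = 1

Coefficients: [5, 2, 1]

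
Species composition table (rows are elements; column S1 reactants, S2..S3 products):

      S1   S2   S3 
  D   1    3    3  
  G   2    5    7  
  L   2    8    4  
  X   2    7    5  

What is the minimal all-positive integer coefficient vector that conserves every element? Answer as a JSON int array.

D: 6·1 = 6 | 1·3+1·3 = 6
G: 6·2 = 12 | 1·5+1·7 = 12
L: 6·2 = 12 | 1·8+1·4 = 12
X: 6·2 = 12 | 1·7+1·5 = 12
gcd(6,1,1) = 1

Coefficients: [6, 1, 1]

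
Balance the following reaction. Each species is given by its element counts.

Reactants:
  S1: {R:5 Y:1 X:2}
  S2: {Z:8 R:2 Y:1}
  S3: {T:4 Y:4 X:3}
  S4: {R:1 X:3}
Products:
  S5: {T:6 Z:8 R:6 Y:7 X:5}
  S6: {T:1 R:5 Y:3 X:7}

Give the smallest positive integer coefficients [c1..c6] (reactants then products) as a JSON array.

T: 4·0+3·0+5·4+2·0 = 20 | 3·6+2·1 = 20
Z: 4·0+3·8+5·0+2·0 = 24 | 3·8+2·0 = 24
R: 4·5+3·2+5·0+2·1 = 28 | 3·6+2·5 = 28
Y: 4·1+3·1+5·4+2·0 = 27 | 3·7+2·3 = 27
X: 4·2+3·0+5·3+2·3 = 29 | 3·5+2·7 = 29
gcd(4,3,5,2,3,2) = 1

Coefficients: [4, 3, 5, 2, 3, 2]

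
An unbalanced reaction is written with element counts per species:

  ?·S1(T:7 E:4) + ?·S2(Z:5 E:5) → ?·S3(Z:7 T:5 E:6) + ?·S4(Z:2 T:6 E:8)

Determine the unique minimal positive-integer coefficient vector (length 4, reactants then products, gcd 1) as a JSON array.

Coefficients: [4, 4, 2, 3]

Z: 4·0+4·5 = 20 | 2·7+3·2 = 20
T: 4·7+4·0 = 28 | 2·5+3·6 = 28
E: 4·4+4·5 = 36 | 2·6+3·8 = 36
gcd(4,4,2,3) = 1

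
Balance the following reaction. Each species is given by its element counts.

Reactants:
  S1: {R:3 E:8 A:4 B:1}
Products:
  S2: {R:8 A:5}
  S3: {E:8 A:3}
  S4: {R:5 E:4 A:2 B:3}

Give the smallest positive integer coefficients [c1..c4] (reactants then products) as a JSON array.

R: 6·3 = 18 | 1·8+5·0+2·5 = 18
E: 6·8 = 48 | 1·0+5·8+2·4 = 48
A: 6·4 = 24 | 1·5+5·3+2·2 = 24
B: 6·1 = 6 | 1·0+5·0+2·3 = 6
gcd(6,1,5,2) = 1

Coefficients: [6, 1, 5, 2]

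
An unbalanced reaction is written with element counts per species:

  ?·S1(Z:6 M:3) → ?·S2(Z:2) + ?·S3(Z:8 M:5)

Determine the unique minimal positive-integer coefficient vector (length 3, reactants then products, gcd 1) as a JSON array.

Coefficients: [5, 3, 3]

Z: 5·6 = 30 | 3·2+3·8 = 30
M: 5·3 = 15 | 3·0+3·5 = 15
gcd(5,3,3) = 1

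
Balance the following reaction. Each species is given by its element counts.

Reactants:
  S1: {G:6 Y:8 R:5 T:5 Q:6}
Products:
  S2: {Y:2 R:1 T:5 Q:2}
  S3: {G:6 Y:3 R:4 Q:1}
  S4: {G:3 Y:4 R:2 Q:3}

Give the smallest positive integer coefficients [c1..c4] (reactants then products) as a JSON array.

G: 5·6 = 30 | 5·0+2·6+6·3 = 30
Y: 5·8 = 40 | 5·2+2·3+6·4 = 40
R: 5·5 = 25 | 5·1+2·4+6·2 = 25
T: 5·5 = 25 | 5·5+2·0+6·0 = 25
Q: 5·6 = 30 | 5·2+2·1+6·3 = 30
gcd(5,5,2,6) = 1

Coefficients: [5, 5, 2, 6]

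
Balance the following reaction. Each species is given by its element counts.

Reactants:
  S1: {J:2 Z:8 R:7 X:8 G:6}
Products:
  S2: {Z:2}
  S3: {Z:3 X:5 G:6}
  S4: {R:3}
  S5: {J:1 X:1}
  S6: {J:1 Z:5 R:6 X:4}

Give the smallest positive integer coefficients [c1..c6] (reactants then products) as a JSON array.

J: 3·2 = 6 | 5·0+3·0+5·0+5·1+1·1 = 6
Z: 3·8 = 24 | 5·2+3·3+5·0+5·0+1·5 = 24
R: 3·7 = 21 | 5·0+3·0+5·3+5·0+1·6 = 21
X: 3·8 = 24 | 5·0+3·5+5·0+5·1+1·4 = 24
G: 3·6 = 18 | 5·0+3·6+5·0+5·0+1·0 = 18
gcd(3,5,3,5,5,1) = 1

Coefficients: [3, 5, 3, 5, 5, 1]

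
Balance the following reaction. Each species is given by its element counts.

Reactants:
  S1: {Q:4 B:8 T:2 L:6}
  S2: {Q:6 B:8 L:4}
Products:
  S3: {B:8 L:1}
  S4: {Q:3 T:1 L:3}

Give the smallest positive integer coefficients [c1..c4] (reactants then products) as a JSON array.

Q: 3·4+1·6 = 18 | 4·0+6·3 = 18
B: 3·8+1·8 = 32 | 4·8+6·0 = 32
T: 3·2+1·0 = 6 | 4·0+6·1 = 6
L: 3·6+1·4 = 22 | 4·1+6·3 = 22
gcd(3,1,4,6) = 1

Coefficients: [3, 1, 4, 6]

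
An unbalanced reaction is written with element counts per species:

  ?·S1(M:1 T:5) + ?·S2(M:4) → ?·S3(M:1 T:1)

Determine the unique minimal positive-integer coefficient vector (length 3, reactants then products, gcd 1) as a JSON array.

M: 1·1+1·4 = 5 | 5·1 = 5
T: 1·5+1·0 = 5 | 5·1 = 5
gcd(1,1,5) = 1

Coefficients: [1, 1, 5]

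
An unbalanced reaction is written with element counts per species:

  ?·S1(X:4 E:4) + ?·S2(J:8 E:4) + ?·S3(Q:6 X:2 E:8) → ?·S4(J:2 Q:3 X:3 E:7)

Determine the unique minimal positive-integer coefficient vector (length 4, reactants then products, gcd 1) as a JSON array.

J: 2·0+1·8+2·0 = 8 | 4·2 = 8
Q: 2·0+1·0+2·6 = 12 | 4·3 = 12
X: 2·4+1·0+2·2 = 12 | 4·3 = 12
E: 2·4+1·4+2·8 = 28 | 4·7 = 28
gcd(2,1,2,4) = 1

Coefficients: [2, 1, 2, 4]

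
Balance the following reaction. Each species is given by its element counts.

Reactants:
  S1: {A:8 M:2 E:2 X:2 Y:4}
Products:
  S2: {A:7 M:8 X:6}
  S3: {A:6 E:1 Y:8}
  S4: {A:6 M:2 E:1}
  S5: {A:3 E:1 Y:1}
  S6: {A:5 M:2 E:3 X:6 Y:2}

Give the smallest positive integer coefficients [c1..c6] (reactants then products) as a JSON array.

A: 6·8 = 48 | 1·7+2·6+1·6+6·3+1·5 = 48
M: 6·2 = 12 | 1·8+2·0+1·2+6·0+1·2 = 12
E: 6·2 = 12 | 1·0+2·1+1·1+6·1+1·3 = 12
X: 6·2 = 12 | 1·6+2·0+1·0+6·0+1·6 = 12
Y: 6·4 = 24 | 1·0+2·8+1·0+6·1+1·2 = 24
gcd(6,1,2,1,6,1) = 1

Coefficients: [6, 1, 2, 1, 6, 1]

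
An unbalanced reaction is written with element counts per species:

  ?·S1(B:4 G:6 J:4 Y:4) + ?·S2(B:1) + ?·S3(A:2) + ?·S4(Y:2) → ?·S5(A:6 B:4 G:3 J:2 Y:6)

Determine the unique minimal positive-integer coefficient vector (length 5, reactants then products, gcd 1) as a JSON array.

Coefficients: [1, 4, 6, 4, 2]

A: 1·0+4·0+6·2+4·0 = 12 | 2·6 = 12
B: 1·4+4·1+6·0+4·0 = 8 | 2·4 = 8
G: 1·6+4·0+6·0+4·0 = 6 | 2·3 = 6
J: 1·4+4·0+6·0+4·0 = 4 | 2·2 = 4
Y: 1·4+4·0+6·0+4·2 = 12 | 2·6 = 12
gcd(1,4,6,4,2) = 1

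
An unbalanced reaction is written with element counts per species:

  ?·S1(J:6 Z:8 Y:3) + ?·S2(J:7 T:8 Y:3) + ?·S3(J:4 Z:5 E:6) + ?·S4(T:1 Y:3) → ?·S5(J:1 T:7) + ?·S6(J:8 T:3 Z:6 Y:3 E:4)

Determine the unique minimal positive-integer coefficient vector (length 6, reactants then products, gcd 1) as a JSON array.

Coefficients: [2, 3, 4, 1, 1, 6]

J: 2·6+3·7+4·4+1·0 = 49 | 1·1+6·8 = 49
T: 2·0+3·8+4·0+1·1 = 25 | 1·7+6·3 = 25
Z: 2·8+3·0+4·5+1·0 = 36 | 1·0+6·6 = 36
Y: 2·3+3·3+4·0+1·3 = 18 | 1·0+6·3 = 18
E: 2·0+3·0+4·6+1·0 = 24 | 1·0+6·4 = 24
gcd(2,3,4,1,1,6) = 1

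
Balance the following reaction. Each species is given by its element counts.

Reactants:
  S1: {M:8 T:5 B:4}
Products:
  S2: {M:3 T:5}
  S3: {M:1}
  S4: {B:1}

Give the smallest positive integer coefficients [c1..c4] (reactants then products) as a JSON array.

M: 1·8 = 8 | 1·3+5·1+4·0 = 8
T: 1·5 = 5 | 1·5+5·0+4·0 = 5
B: 1·4 = 4 | 1·0+5·0+4·1 = 4
gcd(1,1,5,4) = 1

Coefficients: [1, 1, 5, 4]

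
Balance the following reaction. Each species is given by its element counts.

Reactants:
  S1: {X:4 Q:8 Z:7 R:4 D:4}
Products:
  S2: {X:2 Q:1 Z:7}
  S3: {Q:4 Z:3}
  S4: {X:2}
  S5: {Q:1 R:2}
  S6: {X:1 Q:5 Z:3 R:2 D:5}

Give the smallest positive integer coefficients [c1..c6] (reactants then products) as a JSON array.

Coefficients: [5, 2, 3, 6, 6, 4]

X: 5·4 = 20 | 2·2+3·0+6·2+6·0+4·1 = 20
Q: 5·8 = 40 | 2·1+3·4+6·0+6·1+4·5 = 40
Z: 5·7 = 35 | 2·7+3·3+6·0+6·0+4·3 = 35
R: 5·4 = 20 | 2·0+3·0+6·0+6·2+4·2 = 20
D: 5·4 = 20 | 2·0+3·0+6·0+6·0+4·5 = 20
gcd(5,2,3,6,6,4) = 1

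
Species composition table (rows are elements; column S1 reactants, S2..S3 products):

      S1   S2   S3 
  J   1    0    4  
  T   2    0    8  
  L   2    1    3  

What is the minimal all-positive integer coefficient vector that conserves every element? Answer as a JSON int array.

J: 4·1 = 4 | 5·0+1·4 = 4
T: 4·2 = 8 | 5·0+1·8 = 8
L: 4·2 = 8 | 5·1+1·3 = 8
gcd(4,5,1) = 1

Coefficients: [4, 5, 1]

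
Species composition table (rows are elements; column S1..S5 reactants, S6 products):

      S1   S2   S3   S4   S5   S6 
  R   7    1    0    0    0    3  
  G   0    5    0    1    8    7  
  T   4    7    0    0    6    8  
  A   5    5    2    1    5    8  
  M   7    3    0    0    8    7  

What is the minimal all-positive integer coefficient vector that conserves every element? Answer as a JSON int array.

R: 2·7+4·1+1·0+6·0+2·0 = 18 | 6·3 = 18
G: 2·0+4·5+1·0+6·1+2·8 = 42 | 6·7 = 42
T: 2·4+4·7+1·0+6·0+2·6 = 48 | 6·8 = 48
A: 2·5+4·5+1·2+6·1+2·5 = 48 | 6·8 = 48
M: 2·7+4·3+1·0+6·0+2·8 = 42 | 6·7 = 42
gcd(2,4,1,6,2,6) = 1

Coefficients: [2, 4, 1, 6, 2, 6]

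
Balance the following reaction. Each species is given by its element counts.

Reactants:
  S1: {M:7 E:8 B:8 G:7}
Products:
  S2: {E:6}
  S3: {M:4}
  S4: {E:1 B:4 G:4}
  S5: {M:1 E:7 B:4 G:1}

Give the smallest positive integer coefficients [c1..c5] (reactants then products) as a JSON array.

M: 3·7 = 21 | 2·0+5·4+5·0+1·1 = 21
E: 3·8 = 24 | 2·6+5·0+5·1+1·7 = 24
B: 3·8 = 24 | 2·0+5·0+5·4+1·4 = 24
G: 3·7 = 21 | 2·0+5·0+5·4+1·1 = 21
gcd(3,2,5,5,1) = 1

Coefficients: [3, 2, 5, 5, 1]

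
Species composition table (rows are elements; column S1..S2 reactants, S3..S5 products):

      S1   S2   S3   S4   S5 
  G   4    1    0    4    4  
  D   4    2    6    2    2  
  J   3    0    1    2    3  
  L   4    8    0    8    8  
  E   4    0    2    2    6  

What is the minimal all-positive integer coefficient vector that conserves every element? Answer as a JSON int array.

Coefficients: [6, 4, 3, 6, 1]

G: 6·4+4·1 = 28 | 3·0+6·4+1·4 = 28
D: 6·4+4·2 = 32 | 3·6+6·2+1·2 = 32
J: 6·3+4·0 = 18 | 3·1+6·2+1·3 = 18
L: 6·4+4·8 = 56 | 3·0+6·8+1·8 = 56
E: 6·4+4·0 = 24 | 3·2+6·2+1·6 = 24
gcd(6,4,3,6,1) = 1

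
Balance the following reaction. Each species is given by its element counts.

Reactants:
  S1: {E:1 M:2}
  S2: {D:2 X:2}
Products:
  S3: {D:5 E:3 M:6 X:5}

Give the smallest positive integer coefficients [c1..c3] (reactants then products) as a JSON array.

Coefficients: [6, 5, 2]

D: 6·0+5·2 = 10 | 2·5 = 10
E: 6·1+5·0 = 6 | 2·3 = 6
M: 6·2+5·0 = 12 | 2·6 = 12
X: 6·0+5·2 = 10 | 2·5 = 10
gcd(6,5,2) = 1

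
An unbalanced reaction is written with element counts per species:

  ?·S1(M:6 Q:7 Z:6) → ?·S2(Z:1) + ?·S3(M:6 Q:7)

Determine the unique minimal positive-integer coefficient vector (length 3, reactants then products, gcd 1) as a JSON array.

M: 1·6 = 6 | 6·0+1·6 = 6
Q: 1·7 = 7 | 6·0+1·7 = 7
Z: 1·6 = 6 | 6·1+1·0 = 6
gcd(1,6,1) = 1

Coefficients: [1, 6, 1]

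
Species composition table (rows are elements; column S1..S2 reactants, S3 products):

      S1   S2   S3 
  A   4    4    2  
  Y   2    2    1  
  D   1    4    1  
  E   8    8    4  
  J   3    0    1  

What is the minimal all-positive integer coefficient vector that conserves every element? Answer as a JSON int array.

Coefficients: [2, 1, 6]

A: 2·4+1·4 = 12 | 6·2 = 12
Y: 2·2+1·2 = 6 | 6·1 = 6
D: 2·1+1·4 = 6 | 6·1 = 6
E: 2·8+1·8 = 24 | 6·4 = 24
J: 2·3+1·0 = 6 | 6·1 = 6
gcd(2,1,6) = 1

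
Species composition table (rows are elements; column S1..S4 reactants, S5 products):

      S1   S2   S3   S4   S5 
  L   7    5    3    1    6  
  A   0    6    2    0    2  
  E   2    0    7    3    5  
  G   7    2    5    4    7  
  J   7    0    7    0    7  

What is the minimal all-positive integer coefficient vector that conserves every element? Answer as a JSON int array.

Coefficients: [3, 1, 3, 1, 6]

L: 3·7+1·5+3·3+1·1 = 36 | 6·6 = 36
A: 3·0+1·6+3·2+1·0 = 12 | 6·2 = 12
E: 3·2+1·0+3·7+1·3 = 30 | 6·5 = 30
G: 3·7+1·2+3·5+1·4 = 42 | 6·7 = 42
J: 3·7+1·0+3·7+1·0 = 42 | 6·7 = 42
gcd(3,1,3,1,6) = 1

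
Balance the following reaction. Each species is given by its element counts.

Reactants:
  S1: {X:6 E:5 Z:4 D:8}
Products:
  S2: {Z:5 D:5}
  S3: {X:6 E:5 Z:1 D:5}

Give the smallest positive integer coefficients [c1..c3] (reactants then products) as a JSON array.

X: 5·6 = 30 | 3·0+5·6 = 30
E: 5·5 = 25 | 3·0+5·5 = 25
Z: 5·4 = 20 | 3·5+5·1 = 20
D: 5·8 = 40 | 3·5+5·5 = 40
gcd(5,3,5) = 1

Coefficients: [5, 3, 5]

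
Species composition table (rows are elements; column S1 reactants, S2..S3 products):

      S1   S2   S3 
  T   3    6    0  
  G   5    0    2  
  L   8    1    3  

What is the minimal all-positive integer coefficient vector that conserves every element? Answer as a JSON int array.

T: 2·3 = 6 | 1·6+5·0 = 6
G: 2·5 = 10 | 1·0+5·2 = 10
L: 2·8 = 16 | 1·1+5·3 = 16
gcd(2,1,5) = 1

Coefficients: [2, 1, 5]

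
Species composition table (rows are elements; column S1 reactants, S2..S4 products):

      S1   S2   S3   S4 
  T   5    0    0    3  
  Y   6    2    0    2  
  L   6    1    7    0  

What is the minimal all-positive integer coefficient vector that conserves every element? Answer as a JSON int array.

Coefficients: [3, 4, 2, 5]

T: 3·5 = 15 | 4·0+2·0+5·3 = 15
Y: 3·6 = 18 | 4·2+2·0+5·2 = 18
L: 3·6 = 18 | 4·1+2·7+5·0 = 18
gcd(3,4,2,5) = 1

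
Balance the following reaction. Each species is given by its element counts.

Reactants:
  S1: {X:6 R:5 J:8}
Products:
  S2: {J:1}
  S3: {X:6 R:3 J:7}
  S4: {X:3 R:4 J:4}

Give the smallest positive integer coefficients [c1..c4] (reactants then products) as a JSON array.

Coefficients: [5, 3, 3, 4]

X: 5·6 = 30 | 3·0+3·6+4·3 = 30
R: 5·5 = 25 | 3·0+3·3+4·4 = 25
J: 5·8 = 40 | 3·1+3·7+4·4 = 40
gcd(5,3,3,4) = 1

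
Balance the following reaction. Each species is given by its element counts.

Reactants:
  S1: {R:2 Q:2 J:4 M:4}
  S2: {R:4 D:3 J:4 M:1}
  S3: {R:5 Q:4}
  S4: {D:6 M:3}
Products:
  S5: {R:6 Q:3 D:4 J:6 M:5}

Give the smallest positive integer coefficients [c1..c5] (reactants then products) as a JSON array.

R: 5·2+4·4+2·5+2·0 = 36 | 6·6 = 36
Q: 5·2+4·0+2·4+2·0 = 18 | 6·3 = 18
D: 5·0+4·3+2·0+2·6 = 24 | 6·4 = 24
J: 5·4+4·4+2·0+2·0 = 36 | 6·6 = 36
M: 5·4+4·1+2·0+2·3 = 30 | 6·5 = 30
gcd(5,4,2,2,6) = 1

Coefficients: [5, 4, 2, 2, 6]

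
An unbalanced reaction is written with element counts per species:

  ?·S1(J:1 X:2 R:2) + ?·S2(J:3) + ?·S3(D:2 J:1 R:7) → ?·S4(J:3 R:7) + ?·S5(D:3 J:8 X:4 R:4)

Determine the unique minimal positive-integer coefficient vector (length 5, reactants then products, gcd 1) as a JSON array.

Coefficients: [4, 6, 3, 3, 2]

D: 4·0+6·0+3·2 = 6 | 3·0+2·3 = 6
J: 4·1+6·3+3·1 = 25 | 3·3+2·8 = 25
X: 4·2+6·0+3·0 = 8 | 3·0+2·4 = 8
R: 4·2+6·0+3·7 = 29 | 3·7+2·4 = 29
gcd(4,6,3,3,2) = 1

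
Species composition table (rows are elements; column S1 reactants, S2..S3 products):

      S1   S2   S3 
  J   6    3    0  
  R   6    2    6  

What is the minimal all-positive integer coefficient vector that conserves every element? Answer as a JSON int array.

Coefficients: [3, 6, 1]

J: 3·6 = 18 | 6·3+1·0 = 18
R: 3·6 = 18 | 6·2+1·6 = 18
gcd(3,6,1) = 1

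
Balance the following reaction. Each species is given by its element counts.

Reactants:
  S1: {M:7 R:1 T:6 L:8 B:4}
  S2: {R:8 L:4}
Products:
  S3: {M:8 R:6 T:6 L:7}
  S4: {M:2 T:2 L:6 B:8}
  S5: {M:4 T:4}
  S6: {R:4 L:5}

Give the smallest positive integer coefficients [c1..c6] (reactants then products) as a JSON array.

Coefficients: [6, 4, 3, 3, 3, 5]

M: 6·7+4·0 = 42 | 3·8+3·2+3·4+5·0 = 42
R: 6·1+4·8 = 38 | 3·6+3·0+3·0+5·4 = 38
T: 6·6+4·0 = 36 | 3·6+3·2+3·4+5·0 = 36
L: 6·8+4·4 = 64 | 3·7+3·6+3·0+5·5 = 64
B: 6·4+4·0 = 24 | 3·0+3·8+3·0+5·0 = 24
gcd(6,4,3,3,3,5) = 1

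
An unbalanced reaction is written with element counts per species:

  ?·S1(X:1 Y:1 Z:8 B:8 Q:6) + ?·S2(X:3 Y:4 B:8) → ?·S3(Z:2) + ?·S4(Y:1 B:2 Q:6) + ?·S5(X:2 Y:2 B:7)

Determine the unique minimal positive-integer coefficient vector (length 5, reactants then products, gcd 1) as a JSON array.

Coefficients: [1, 1, 4, 1, 2]

X: 1·1+1·3 = 4 | 4·0+1·0+2·2 = 4
Y: 1·1+1·4 = 5 | 4·0+1·1+2·2 = 5
Z: 1·8+1·0 = 8 | 4·2+1·0+2·0 = 8
B: 1·8+1·8 = 16 | 4·0+1·2+2·7 = 16
Q: 1·6+1·0 = 6 | 4·0+1·6+2·0 = 6
gcd(1,1,4,1,2) = 1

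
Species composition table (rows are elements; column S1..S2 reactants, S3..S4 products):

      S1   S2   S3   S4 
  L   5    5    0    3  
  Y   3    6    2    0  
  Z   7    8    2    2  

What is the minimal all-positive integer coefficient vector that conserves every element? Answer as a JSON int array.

Coefficients: [2, 1, 6, 5]

L: 2·5+1·5 = 15 | 6·0+5·3 = 15
Y: 2·3+1·6 = 12 | 6·2+5·0 = 12
Z: 2·7+1·8 = 22 | 6·2+5·2 = 22
gcd(2,1,6,5) = 1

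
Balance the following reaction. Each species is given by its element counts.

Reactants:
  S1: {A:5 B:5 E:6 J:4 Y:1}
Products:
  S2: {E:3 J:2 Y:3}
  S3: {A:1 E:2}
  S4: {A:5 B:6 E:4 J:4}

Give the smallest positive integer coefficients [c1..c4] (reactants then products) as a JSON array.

A: 6·5 = 30 | 2·0+5·1+5·5 = 30
B: 6·5 = 30 | 2·0+5·0+5·6 = 30
E: 6·6 = 36 | 2·3+5·2+5·4 = 36
J: 6·4 = 24 | 2·2+5·0+5·4 = 24
Y: 6·1 = 6 | 2·3+5·0+5·0 = 6
gcd(6,2,5,5) = 1

Coefficients: [6, 2, 5, 5]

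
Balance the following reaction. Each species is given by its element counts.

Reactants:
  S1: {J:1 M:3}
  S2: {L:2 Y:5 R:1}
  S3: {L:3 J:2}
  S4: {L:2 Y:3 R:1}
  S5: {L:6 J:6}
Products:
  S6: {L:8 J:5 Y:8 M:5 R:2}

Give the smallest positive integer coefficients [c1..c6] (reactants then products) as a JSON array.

L: 5·0+3·2+2·3+3·2+1·6 = 24 | 3·8 = 24
J: 5·1+3·0+2·2+3·0+1·6 = 15 | 3·5 = 15
Y: 5·0+3·5+2·0+3·3+1·0 = 24 | 3·8 = 24
M: 5·3+3·0+2·0+3·0+1·0 = 15 | 3·5 = 15
R: 5·0+3·1+2·0+3·1+1·0 = 6 | 3·2 = 6
gcd(5,3,2,3,1,3) = 1

Coefficients: [5, 3, 2, 3, 1, 3]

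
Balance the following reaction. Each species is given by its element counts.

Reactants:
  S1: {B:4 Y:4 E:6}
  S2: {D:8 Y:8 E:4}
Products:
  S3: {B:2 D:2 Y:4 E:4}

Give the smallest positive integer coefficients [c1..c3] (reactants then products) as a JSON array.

Coefficients: [2, 1, 4]

B: 2·4+1·0 = 8 | 4·2 = 8
D: 2·0+1·8 = 8 | 4·2 = 8
Y: 2·4+1·8 = 16 | 4·4 = 16
E: 2·6+1·4 = 16 | 4·4 = 16
gcd(2,1,4) = 1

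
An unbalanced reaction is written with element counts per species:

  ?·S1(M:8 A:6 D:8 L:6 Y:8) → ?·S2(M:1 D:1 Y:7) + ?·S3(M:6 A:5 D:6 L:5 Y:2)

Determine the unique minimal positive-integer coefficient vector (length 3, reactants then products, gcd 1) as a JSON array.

Coefficients: [5, 4, 6]

M: 5·8 = 40 | 4·1+6·6 = 40
A: 5·6 = 30 | 4·0+6·5 = 30
D: 5·8 = 40 | 4·1+6·6 = 40
L: 5·6 = 30 | 4·0+6·5 = 30
Y: 5·8 = 40 | 4·7+6·2 = 40
gcd(5,4,6) = 1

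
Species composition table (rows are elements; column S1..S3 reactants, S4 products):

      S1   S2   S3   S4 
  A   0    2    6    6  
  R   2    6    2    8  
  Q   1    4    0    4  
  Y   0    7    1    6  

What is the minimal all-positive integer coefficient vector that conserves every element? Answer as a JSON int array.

Coefficients: [4, 3, 3, 4]

A: 4·0+3·2+3·6 = 24 | 4·6 = 24
R: 4·2+3·6+3·2 = 32 | 4·8 = 32
Q: 4·1+3·4+3·0 = 16 | 4·4 = 16
Y: 4·0+3·7+3·1 = 24 | 4·6 = 24
gcd(4,3,3,4) = 1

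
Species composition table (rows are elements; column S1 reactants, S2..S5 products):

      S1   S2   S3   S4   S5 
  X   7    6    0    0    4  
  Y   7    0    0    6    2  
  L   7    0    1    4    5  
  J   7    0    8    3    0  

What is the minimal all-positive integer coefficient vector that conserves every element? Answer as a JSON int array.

X: 6·7 = 42 | 5·6+3·0+6·0+3·4 = 42
Y: 6·7 = 42 | 5·0+3·0+6·6+3·2 = 42
L: 6·7 = 42 | 5·0+3·1+6·4+3·5 = 42
J: 6·7 = 42 | 5·0+3·8+6·3+3·0 = 42
gcd(6,5,3,6,3) = 1

Coefficients: [6, 5, 3, 6, 3]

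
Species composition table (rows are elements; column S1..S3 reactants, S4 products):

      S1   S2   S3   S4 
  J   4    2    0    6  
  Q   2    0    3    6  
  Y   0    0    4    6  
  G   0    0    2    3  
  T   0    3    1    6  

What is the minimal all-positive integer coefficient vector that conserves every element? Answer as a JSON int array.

Coefficients: [3, 6, 6, 4]

J: 3·4+6·2+6·0 = 24 | 4·6 = 24
Q: 3·2+6·0+6·3 = 24 | 4·6 = 24
Y: 3·0+6·0+6·4 = 24 | 4·6 = 24
G: 3·0+6·0+6·2 = 12 | 4·3 = 12
T: 3·0+6·3+6·1 = 24 | 4·6 = 24
gcd(3,6,6,4) = 1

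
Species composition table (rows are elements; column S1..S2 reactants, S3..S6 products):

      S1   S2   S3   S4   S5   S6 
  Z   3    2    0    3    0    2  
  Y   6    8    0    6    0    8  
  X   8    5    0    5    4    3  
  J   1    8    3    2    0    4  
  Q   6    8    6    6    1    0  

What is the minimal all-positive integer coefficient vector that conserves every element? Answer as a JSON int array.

Coefficients: [2, 5, 6, 2, 4, 5]

Z: 2·3+5·2 = 16 | 6·0+2·3+4·0+5·2 = 16
Y: 2·6+5·8 = 52 | 6·0+2·6+4·0+5·8 = 52
X: 2·8+5·5 = 41 | 6·0+2·5+4·4+5·3 = 41
J: 2·1+5·8 = 42 | 6·3+2·2+4·0+5·4 = 42
Q: 2·6+5·8 = 52 | 6·6+2·6+4·1+5·0 = 52
gcd(2,5,6,2,4,5) = 1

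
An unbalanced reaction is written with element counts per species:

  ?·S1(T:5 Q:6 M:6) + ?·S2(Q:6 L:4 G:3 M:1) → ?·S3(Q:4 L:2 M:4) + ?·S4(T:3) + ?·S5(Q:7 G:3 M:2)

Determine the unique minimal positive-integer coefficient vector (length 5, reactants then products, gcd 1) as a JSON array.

T: 3·5+2·0 = 15 | 4·0+5·3+2·0 = 15
Q: 3·6+2·6 = 30 | 4·4+5·0+2·7 = 30
L: 3·0+2·4 = 8 | 4·2+5·0+2·0 = 8
G: 3·0+2·3 = 6 | 4·0+5·0+2·3 = 6
M: 3·6+2·1 = 20 | 4·4+5·0+2·2 = 20
gcd(3,2,4,5,2) = 1

Coefficients: [3, 2, 4, 5, 2]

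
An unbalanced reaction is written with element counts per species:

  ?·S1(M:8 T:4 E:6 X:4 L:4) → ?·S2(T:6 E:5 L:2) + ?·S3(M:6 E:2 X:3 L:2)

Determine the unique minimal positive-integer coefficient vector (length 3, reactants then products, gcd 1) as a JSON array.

M: 3·8 = 24 | 2·0+4·6 = 24
T: 3·4 = 12 | 2·6+4·0 = 12
E: 3·6 = 18 | 2·5+4·2 = 18
X: 3·4 = 12 | 2·0+4·3 = 12
L: 3·4 = 12 | 2·2+4·2 = 12
gcd(3,2,4) = 1

Coefficients: [3, 2, 4]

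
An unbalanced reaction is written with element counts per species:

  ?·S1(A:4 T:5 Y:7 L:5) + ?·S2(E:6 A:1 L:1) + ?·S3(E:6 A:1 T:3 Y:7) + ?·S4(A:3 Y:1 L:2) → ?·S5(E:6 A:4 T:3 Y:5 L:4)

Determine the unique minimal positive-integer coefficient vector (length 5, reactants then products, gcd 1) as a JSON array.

Coefficients: [3, 5, 1, 2, 6]

E: 3·0+5·6+1·6+2·0 = 36 | 6·6 = 36
A: 3·4+5·1+1·1+2·3 = 24 | 6·4 = 24
T: 3·5+5·0+1·3+2·0 = 18 | 6·3 = 18
Y: 3·7+5·0+1·7+2·1 = 30 | 6·5 = 30
L: 3·5+5·1+1·0+2·2 = 24 | 6·4 = 24
gcd(3,5,1,2,6) = 1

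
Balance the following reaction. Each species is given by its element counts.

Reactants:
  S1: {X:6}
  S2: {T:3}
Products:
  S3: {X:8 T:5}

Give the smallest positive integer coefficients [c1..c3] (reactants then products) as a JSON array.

Coefficients: [4, 5, 3]

X: 4·6+5·0 = 24 | 3·8 = 24
T: 4·0+5·3 = 15 | 3·5 = 15
gcd(4,5,3) = 1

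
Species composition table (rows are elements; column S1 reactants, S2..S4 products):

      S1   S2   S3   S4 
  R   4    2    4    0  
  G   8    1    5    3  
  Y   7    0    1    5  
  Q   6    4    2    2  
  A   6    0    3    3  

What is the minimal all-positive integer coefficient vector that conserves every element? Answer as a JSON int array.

R: 4·4 = 16 | 2·2+3·4+5·0 = 16
G: 4·8 = 32 | 2·1+3·5+5·3 = 32
Y: 4·7 = 28 | 2·0+3·1+5·5 = 28
Q: 4·6 = 24 | 2·4+3·2+5·2 = 24
A: 4·6 = 24 | 2·0+3·3+5·3 = 24
gcd(4,2,3,5) = 1

Coefficients: [4, 2, 3, 5]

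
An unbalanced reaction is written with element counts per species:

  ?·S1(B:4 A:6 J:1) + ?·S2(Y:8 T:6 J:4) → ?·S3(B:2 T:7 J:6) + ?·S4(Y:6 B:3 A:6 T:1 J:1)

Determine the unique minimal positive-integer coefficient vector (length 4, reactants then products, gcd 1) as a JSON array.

Coefficients: [4, 3, 2, 4]

Y: 4·0+3·8 = 24 | 2·0+4·6 = 24
B: 4·4+3·0 = 16 | 2·2+4·3 = 16
A: 4·6+3·0 = 24 | 2·0+4·6 = 24
T: 4·0+3·6 = 18 | 2·7+4·1 = 18
J: 4·1+3·4 = 16 | 2·6+4·1 = 16
gcd(4,3,2,4) = 1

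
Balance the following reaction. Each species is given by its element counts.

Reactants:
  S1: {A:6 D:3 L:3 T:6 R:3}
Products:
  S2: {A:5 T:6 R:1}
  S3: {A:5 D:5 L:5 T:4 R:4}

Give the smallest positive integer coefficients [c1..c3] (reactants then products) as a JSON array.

A: 5·6 = 30 | 3·5+3·5 = 30
D: 5·3 = 15 | 3·0+3·5 = 15
L: 5·3 = 15 | 3·0+3·5 = 15
T: 5·6 = 30 | 3·6+3·4 = 30
R: 5·3 = 15 | 3·1+3·4 = 15
gcd(5,3,3) = 1

Coefficients: [5, 3, 3]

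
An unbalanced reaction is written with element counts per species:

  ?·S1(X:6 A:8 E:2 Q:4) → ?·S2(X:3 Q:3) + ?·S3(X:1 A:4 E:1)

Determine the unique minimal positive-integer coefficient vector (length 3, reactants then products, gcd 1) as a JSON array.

X: 3·6 = 18 | 4·3+6·1 = 18
A: 3·8 = 24 | 4·0+6·4 = 24
E: 3·2 = 6 | 4·0+6·1 = 6
Q: 3·4 = 12 | 4·3+6·0 = 12
gcd(3,4,6) = 1

Coefficients: [3, 4, 6]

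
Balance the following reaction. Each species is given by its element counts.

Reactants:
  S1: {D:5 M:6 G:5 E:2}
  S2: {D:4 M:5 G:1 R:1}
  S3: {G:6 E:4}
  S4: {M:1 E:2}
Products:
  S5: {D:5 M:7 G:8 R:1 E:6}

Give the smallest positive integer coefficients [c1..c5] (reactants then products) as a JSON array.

D: 1·5+5·4+5·0+4·0 = 25 | 5·5 = 25
M: 1·6+5·5+5·0+4·1 = 35 | 5·7 = 35
G: 1·5+5·1+5·6+4·0 = 40 | 5·8 = 40
R: 1·0+5·1+5·0+4·0 = 5 | 5·1 = 5
E: 1·2+5·0+5·4+4·2 = 30 | 5·6 = 30
gcd(1,5,5,4,5) = 1

Coefficients: [1, 5, 5, 4, 5]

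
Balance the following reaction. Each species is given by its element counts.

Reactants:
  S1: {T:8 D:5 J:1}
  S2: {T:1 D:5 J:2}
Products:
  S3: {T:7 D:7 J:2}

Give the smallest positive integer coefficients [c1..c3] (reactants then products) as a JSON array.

T: 4·8+3·1 = 35 | 5·7 = 35
D: 4·5+3·5 = 35 | 5·7 = 35
J: 4·1+3·2 = 10 | 5·2 = 10
gcd(4,3,5) = 1

Coefficients: [4, 3, 5]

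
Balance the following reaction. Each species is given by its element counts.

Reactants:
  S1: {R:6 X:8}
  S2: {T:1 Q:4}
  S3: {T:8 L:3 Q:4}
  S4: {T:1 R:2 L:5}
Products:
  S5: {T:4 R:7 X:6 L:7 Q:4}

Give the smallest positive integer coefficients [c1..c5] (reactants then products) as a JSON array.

T: 3·0+3·1+1·8+5·1 = 16 | 4·4 = 16
R: 3·6+3·0+1·0+5·2 = 28 | 4·7 = 28
X: 3·8+3·0+1·0+5·0 = 24 | 4·6 = 24
L: 3·0+3·0+1·3+5·5 = 28 | 4·7 = 28
Q: 3·0+3·4+1·4+5·0 = 16 | 4·4 = 16
gcd(3,3,1,5,4) = 1

Coefficients: [3, 3, 1, 5, 4]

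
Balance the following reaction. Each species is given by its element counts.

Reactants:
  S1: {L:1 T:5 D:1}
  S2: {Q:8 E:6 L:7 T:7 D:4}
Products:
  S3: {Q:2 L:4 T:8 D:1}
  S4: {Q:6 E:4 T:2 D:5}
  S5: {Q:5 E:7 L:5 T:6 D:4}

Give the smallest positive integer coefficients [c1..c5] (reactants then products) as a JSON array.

Coefficients: [5, 3, 4, 1, 2]

Q: 5·0+3·8 = 24 | 4·2+1·6+2·5 = 24
E: 5·0+3·6 = 18 | 4·0+1·4+2·7 = 18
L: 5·1+3·7 = 26 | 4·4+1·0+2·5 = 26
T: 5·5+3·7 = 46 | 4·8+1·2+2·6 = 46
D: 5·1+3·4 = 17 | 4·1+1·5+2·4 = 17
gcd(5,3,4,1,2) = 1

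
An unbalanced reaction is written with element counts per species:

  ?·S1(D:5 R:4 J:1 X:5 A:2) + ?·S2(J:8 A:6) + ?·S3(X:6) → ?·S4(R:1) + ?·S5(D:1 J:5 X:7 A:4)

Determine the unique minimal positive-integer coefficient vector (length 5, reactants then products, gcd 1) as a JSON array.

Coefficients: [1, 3, 5, 4, 5]

D: 1·5+3·0+5·0 = 5 | 4·0+5·1 = 5
R: 1·4+3·0+5·0 = 4 | 4·1+5·0 = 4
J: 1·1+3·8+5·0 = 25 | 4·0+5·5 = 25
X: 1·5+3·0+5·6 = 35 | 4·0+5·7 = 35
A: 1·2+3·6+5·0 = 20 | 4·0+5·4 = 20
gcd(1,3,5,4,5) = 1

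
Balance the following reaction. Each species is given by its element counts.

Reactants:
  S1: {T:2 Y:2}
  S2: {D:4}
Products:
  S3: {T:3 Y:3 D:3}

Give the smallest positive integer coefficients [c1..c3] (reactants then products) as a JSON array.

Coefficients: [6, 3, 4]

T: 6·2+3·0 = 12 | 4·3 = 12
Y: 6·2+3·0 = 12 | 4·3 = 12
D: 6·0+3·4 = 12 | 4·3 = 12
gcd(6,3,4) = 1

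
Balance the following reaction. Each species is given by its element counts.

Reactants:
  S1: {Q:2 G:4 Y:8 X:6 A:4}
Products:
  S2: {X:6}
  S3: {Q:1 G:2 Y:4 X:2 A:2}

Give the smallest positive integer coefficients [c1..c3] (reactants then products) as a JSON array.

Coefficients: [3, 1, 6]

Q: 3·2 = 6 | 1·0+6·1 = 6
G: 3·4 = 12 | 1·0+6·2 = 12
Y: 3·8 = 24 | 1·0+6·4 = 24
X: 3·6 = 18 | 1·6+6·2 = 18
A: 3·4 = 12 | 1·0+6·2 = 12
gcd(3,1,6) = 1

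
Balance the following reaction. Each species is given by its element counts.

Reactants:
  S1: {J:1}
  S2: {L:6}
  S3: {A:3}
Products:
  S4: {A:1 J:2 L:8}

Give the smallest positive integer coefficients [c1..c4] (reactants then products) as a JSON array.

A: 6·0+4·0+1·3 = 3 | 3·1 = 3
J: 6·1+4·0+1·0 = 6 | 3·2 = 6
L: 6·0+4·6+1·0 = 24 | 3·8 = 24
gcd(6,4,1,3) = 1

Coefficients: [6, 4, 1, 3]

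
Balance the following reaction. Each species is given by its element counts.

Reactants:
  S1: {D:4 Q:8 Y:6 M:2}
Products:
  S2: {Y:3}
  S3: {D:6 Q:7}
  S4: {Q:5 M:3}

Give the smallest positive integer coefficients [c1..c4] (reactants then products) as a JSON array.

Coefficients: [3, 6, 2, 2]

D: 3·4 = 12 | 6·0+2·6+2·0 = 12
Q: 3·8 = 24 | 6·0+2·7+2·5 = 24
Y: 3·6 = 18 | 6·3+2·0+2·0 = 18
M: 3·2 = 6 | 6·0+2·0+2·3 = 6
gcd(3,6,2,2) = 1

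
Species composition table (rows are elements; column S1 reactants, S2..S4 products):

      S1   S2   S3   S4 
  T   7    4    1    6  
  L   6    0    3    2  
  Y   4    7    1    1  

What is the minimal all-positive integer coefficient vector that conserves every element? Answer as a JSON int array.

Coefficients: [4, 1, 6, 3]

T: 4·7 = 28 | 1·4+6·1+3·6 = 28
L: 4·6 = 24 | 1·0+6·3+3·2 = 24
Y: 4·4 = 16 | 1·7+6·1+3·1 = 16
gcd(4,1,6,3) = 1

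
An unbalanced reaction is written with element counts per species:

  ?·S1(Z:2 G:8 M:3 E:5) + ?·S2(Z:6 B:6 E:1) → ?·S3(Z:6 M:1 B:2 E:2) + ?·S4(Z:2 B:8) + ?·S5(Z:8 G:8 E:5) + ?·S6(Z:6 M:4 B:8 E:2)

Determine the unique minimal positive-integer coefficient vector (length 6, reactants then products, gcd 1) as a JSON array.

Coefficients: [2, 6, 2, 3, 2, 1]

Z: 2·2+6·6 = 40 | 2·6+3·2+2·8+1·6 = 40
G: 2·8+6·0 = 16 | 2·0+3·0+2·8+1·0 = 16
M: 2·3+6·0 = 6 | 2·1+3·0+2·0+1·4 = 6
B: 2·0+6·6 = 36 | 2·2+3·8+2·0+1·8 = 36
E: 2·5+6·1 = 16 | 2·2+3·0+2·5+1·2 = 16
gcd(2,6,2,3,2,1) = 1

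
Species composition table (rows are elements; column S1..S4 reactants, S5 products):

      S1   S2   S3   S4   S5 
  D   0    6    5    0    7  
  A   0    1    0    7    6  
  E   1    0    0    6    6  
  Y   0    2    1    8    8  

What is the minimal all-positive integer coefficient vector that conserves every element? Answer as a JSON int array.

D: 6·0+3·6+2·5+3·0 = 28 | 4·7 = 28
A: 6·0+3·1+2·0+3·7 = 24 | 4·6 = 24
E: 6·1+3·0+2·0+3·6 = 24 | 4·6 = 24
Y: 6·0+3·2+2·1+3·8 = 32 | 4·8 = 32
gcd(6,3,2,3,4) = 1

Coefficients: [6, 3, 2, 3, 4]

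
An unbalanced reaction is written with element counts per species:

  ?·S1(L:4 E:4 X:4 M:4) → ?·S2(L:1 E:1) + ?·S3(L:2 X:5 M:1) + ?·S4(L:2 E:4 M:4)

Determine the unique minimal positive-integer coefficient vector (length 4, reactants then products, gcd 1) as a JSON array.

Coefficients: [5, 4, 4, 4]

L: 5·4 = 20 | 4·1+4·2+4·2 = 20
E: 5·4 = 20 | 4·1+4·0+4·4 = 20
X: 5·4 = 20 | 4·0+4·5+4·0 = 20
M: 5·4 = 20 | 4·0+4·1+4·4 = 20
gcd(5,4,4,4) = 1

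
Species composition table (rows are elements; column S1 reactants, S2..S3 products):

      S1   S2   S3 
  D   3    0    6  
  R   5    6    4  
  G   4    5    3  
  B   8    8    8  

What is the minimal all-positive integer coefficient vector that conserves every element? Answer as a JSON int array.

D: 2·3 = 6 | 1·0+1·6 = 6
R: 2·5 = 10 | 1·6+1·4 = 10
G: 2·4 = 8 | 1·5+1·3 = 8
B: 2·8 = 16 | 1·8+1·8 = 16
gcd(2,1,1) = 1

Coefficients: [2, 1, 1]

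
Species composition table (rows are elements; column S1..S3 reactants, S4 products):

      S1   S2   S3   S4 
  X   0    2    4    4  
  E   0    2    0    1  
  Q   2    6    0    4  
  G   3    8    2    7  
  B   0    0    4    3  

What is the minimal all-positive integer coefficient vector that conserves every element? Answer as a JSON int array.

Coefficients: [2, 2, 3, 4]

X: 2·0+2·2+3·4 = 16 | 4·4 = 16
E: 2·0+2·2+3·0 = 4 | 4·1 = 4
Q: 2·2+2·6+3·0 = 16 | 4·4 = 16
G: 2·3+2·8+3·2 = 28 | 4·7 = 28
B: 2·0+2·0+3·4 = 12 | 4·3 = 12
gcd(2,2,3,4) = 1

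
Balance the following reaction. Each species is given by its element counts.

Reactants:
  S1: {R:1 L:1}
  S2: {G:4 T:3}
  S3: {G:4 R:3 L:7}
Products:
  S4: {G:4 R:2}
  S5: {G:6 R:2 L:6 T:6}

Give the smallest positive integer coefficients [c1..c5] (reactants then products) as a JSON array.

G: 5·0+4·4+1·4 = 20 | 2·4+2·6 = 20
R: 5·1+4·0+1·3 = 8 | 2·2+2·2 = 8
L: 5·1+4·0+1·7 = 12 | 2·0+2·6 = 12
T: 5·0+4·3+1·0 = 12 | 2·0+2·6 = 12
gcd(5,4,1,2,2) = 1

Coefficients: [5, 4, 1, 2, 2]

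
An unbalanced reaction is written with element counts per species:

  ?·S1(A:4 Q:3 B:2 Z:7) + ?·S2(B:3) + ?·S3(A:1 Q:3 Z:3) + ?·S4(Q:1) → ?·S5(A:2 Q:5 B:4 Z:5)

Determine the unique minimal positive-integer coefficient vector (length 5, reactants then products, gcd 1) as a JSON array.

A: 1·4+6·0+6·1+4·0 = 10 | 5·2 = 10
Q: 1·3+6·0+6·3+4·1 = 25 | 5·5 = 25
B: 1·2+6·3+6·0+4·0 = 20 | 5·4 = 20
Z: 1·7+6·0+6·3+4·0 = 25 | 5·5 = 25
gcd(1,6,6,4,5) = 1

Coefficients: [1, 6, 6, 4, 5]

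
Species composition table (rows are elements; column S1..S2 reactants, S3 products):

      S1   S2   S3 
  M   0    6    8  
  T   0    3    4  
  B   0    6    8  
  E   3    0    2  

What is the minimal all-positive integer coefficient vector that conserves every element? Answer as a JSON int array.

M: 2·0+4·6 = 24 | 3·8 = 24
T: 2·0+4·3 = 12 | 3·4 = 12
B: 2·0+4·6 = 24 | 3·8 = 24
E: 2·3+4·0 = 6 | 3·2 = 6
gcd(2,4,3) = 1

Coefficients: [2, 4, 3]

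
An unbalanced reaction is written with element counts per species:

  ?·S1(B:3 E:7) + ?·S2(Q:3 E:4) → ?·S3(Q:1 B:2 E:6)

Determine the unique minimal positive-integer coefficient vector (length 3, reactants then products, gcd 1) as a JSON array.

Q: 2·0+1·3 = 3 | 3·1 = 3
B: 2·3+1·0 = 6 | 3·2 = 6
E: 2·7+1·4 = 18 | 3·6 = 18
gcd(2,1,3) = 1

Coefficients: [2, 1, 3]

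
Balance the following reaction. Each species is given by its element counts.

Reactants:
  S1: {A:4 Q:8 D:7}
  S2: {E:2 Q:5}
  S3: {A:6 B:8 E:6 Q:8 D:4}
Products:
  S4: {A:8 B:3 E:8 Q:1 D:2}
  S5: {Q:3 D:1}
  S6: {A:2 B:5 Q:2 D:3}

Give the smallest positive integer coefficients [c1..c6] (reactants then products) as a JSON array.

A: 1·4+1·0+1·6 = 10 | 1·8+6·0+1·2 = 10
B: 1·0+1·0+1·8 = 8 | 1·3+6·0+1·5 = 8
E: 1·0+1·2+1·6 = 8 | 1·8+6·0+1·0 = 8
Q: 1·8+1·5+1·8 = 21 | 1·1+6·3+1·2 = 21
D: 1·7+1·0+1·4 = 11 | 1·2+6·1+1·3 = 11
gcd(1,1,1,1,6,1) = 1

Coefficients: [1, 1, 1, 1, 6, 1]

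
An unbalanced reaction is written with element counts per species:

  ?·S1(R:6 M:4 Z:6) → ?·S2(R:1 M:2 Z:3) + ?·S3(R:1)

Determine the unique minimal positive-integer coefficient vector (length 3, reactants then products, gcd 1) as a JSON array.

R: 1·6 = 6 | 2·1+4·1 = 6
M: 1·4 = 4 | 2·2+4·0 = 4
Z: 1·6 = 6 | 2·3+4·0 = 6
gcd(1,2,4) = 1

Coefficients: [1, 2, 4]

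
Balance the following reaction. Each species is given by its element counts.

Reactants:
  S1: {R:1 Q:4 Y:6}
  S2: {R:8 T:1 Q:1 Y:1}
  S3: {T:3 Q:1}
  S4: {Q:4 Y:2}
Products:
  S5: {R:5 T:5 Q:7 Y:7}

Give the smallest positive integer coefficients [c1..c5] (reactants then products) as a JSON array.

Coefficients: [4, 2, 6, 1, 4]

R: 4·1+2·8+6·0+1·0 = 20 | 4·5 = 20
T: 4·0+2·1+6·3+1·0 = 20 | 4·5 = 20
Q: 4·4+2·1+6·1+1·4 = 28 | 4·7 = 28
Y: 4·6+2·1+6·0+1·2 = 28 | 4·7 = 28
gcd(4,2,6,1,4) = 1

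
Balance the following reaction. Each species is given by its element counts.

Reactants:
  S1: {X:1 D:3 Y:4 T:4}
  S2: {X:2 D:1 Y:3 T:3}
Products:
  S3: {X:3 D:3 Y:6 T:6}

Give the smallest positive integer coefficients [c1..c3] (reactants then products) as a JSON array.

X: 3·1+6·2 = 15 | 5·3 = 15
D: 3·3+6·1 = 15 | 5·3 = 15
Y: 3·4+6·3 = 30 | 5·6 = 30
T: 3·4+6·3 = 30 | 5·6 = 30
gcd(3,6,5) = 1

Coefficients: [3, 6, 5]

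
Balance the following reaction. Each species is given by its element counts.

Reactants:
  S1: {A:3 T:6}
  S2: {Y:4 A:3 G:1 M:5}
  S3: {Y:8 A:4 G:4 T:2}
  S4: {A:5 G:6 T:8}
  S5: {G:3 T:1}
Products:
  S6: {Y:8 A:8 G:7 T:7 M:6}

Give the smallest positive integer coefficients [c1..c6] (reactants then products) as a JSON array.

Y: 3·0+6·4+2·8+1·0+5·0 = 40 | 5·8 = 40
A: 3·3+6·3+2·4+1·5+5·0 = 40 | 5·8 = 40
G: 3·0+6·1+2·4+1·6+5·3 = 35 | 5·7 = 35
T: 3·6+6·0+2·2+1·8+5·1 = 35 | 5·7 = 35
M: 3·0+6·5+2·0+1·0+5·0 = 30 | 5·6 = 30
gcd(3,6,2,1,5,5) = 1

Coefficients: [3, 6, 2, 1, 5, 5]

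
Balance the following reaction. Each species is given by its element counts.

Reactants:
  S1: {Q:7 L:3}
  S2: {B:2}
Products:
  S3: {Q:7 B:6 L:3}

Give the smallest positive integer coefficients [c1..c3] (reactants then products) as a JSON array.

Coefficients: [1, 3, 1]

Q: 1·7+3·0 = 7 | 1·7 = 7
B: 1·0+3·2 = 6 | 1·6 = 6
L: 1·3+3·0 = 3 | 1·3 = 3
gcd(1,3,1) = 1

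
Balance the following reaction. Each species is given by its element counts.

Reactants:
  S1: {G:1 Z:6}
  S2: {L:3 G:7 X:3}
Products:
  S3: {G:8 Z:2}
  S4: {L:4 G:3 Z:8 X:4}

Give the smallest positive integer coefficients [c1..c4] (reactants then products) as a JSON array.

L: 5·0+4·3 = 12 | 3·0+3·4 = 12
G: 5·1+4·7 = 33 | 3·8+3·3 = 33
Z: 5·6+4·0 = 30 | 3·2+3·8 = 30
X: 5·0+4·3 = 12 | 3·0+3·4 = 12
gcd(5,4,3,3) = 1

Coefficients: [5, 4, 3, 3]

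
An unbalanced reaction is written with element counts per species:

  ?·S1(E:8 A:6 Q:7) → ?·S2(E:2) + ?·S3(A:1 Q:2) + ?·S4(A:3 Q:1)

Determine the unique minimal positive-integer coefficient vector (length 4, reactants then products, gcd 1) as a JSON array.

Coefficients: [1, 4, 3, 1]

E: 1·8 = 8 | 4·2+3·0+1·0 = 8
A: 1·6 = 6 | 4·0+3·1+1·3 = 6
Q: 1·7 = 7 | 4·0+3·2+1·1 = 7
gcd(1,4,3,1) = 1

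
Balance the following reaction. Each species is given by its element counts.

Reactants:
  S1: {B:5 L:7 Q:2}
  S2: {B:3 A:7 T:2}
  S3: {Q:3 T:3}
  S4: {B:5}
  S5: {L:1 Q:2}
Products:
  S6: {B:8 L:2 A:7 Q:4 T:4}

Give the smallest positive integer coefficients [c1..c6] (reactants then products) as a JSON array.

B: 1·5+6·3+4·0+5·5+5·0 = 48 | 6·8 = 48
L: 1·7+6·0+4·0+5·0+5·1 = 12 | 6·2 = 12
A: 1·0+6·7+4·0+5·0+5·0 = 42 | 6·7 = 42
Q: 1·2+6·0+4·3+5·0+5·2 = 24 | 6·4 = 24
T: 1·0+6·2+4·3+5·0+5·0 = 24 | 6·4 = 24
gcd(1,6,4,5,5,6) = 1

Coefficients: [1, 6, 4, 5, 5, 6]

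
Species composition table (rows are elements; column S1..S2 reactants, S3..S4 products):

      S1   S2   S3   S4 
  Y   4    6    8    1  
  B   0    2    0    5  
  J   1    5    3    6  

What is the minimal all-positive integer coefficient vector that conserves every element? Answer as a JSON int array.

Coefficients: [5, 5, 6, 2]

Y: 5·4+5·6 = 50 | 6·8+2·1 = 50
B: 5·0+5·2 = 10 | 6·0+2·5 = 10
J: 5·1+5·5 = 30 | 6·3+2·6 = 30
gcd(5,5,6,2) = 1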